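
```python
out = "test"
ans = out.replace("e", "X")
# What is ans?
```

Trace:
`out = "test"` → out = 'test'
`ans = out.replace("e", "X")` → ans = 'tXst'
So ans = 'tXst'

Answer: 'tXst'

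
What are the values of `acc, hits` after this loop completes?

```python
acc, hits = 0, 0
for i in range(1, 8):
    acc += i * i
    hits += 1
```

Sum of squares and count
`acc, hits` takes the values: (0, 0) → (1, 0) → (1, 1) → (5, 1) → (5, 2) → (14, 2) → (14, 3) → (30, 3) → (30, 4) → (55, 4) → (55, 5) → (91, 5) → (91, 6) → (140, 6) → (140, 7)

Answer: 140, 7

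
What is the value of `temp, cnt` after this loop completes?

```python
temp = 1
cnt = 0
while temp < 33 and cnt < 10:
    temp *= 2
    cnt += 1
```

Double until >= 33 or 10 iterations
`temp, cnt` takes the values: (1, 0) → (2, 0) → (2, 1) → (4, 1) → (4, 2) → (8, 2) → (8, 3) → (16, 3) → (16, 4) → (32, 4) → (32, 5) → (64, 5) → (64, 6)

Answer: 64, 6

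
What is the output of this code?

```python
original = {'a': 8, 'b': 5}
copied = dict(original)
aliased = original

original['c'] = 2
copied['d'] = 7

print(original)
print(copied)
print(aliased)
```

Key concept: dict() creates copy, assignment creates alias.
Step by step:
`original = {'a': 8, 'b': 5}` → original = {'a': 8, 'b': 5}
`copied = dict(original)` → copied = {'a': 8, 'b': 5}
`aliased = original` → aliased = {'a': 8, 'b': 5} (same object as original)
`original['c'] = 2` → original = {'a': 8, 'b': 5, 'c': 2} (same object as aliased); aliased = {'a': 8, 'b': 5, 'c': 2} (same object as original)
`copied['d'] = 7` → copied = {'a': 8, 'b': 5, 'd': 7}
`print(original)` → prints {'a': 8, 'b': 5, 'c': 2}
`print(copied)` → prints {'a': 8, 'b': 5, 'd': 7}
`print(aliased)` → prints {'a': 8, 'b': 5, 'c': 2}

Answer:
{'a': 8, 'b': 5, 'c': 2}
{'a': 8, 'b': 5, 'd': 7}
{'a': 8, 'b': 5, 'c': 2}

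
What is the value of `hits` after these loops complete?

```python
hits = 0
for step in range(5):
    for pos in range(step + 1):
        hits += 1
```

Triangle: 1 + 2 + ... + 5
`hits` takes the values: 0 → 1 → 2 → 3 → 4 → 5 → 6 → 7 → 8 → 9 → 10 → 11 → 12 → 13 → 14 → 15

Answer: 15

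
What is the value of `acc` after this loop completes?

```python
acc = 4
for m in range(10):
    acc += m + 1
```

Start at 4, add 1 to 10 = 59
`acc` takes the values: 4 → 5 → 7 → 10 → 14 → 19 → 25 → 32 → 40 → 49 → 59

Answer: 59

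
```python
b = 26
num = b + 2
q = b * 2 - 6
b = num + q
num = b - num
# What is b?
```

Trace:
`b = 26` → b = 26
`num = b + 2` → num = 28
`q = b * 2 - 6` → q = 46
`b = num + q` → b = 74
`num = b - num` → num = 46
So b = 74

Answer: 74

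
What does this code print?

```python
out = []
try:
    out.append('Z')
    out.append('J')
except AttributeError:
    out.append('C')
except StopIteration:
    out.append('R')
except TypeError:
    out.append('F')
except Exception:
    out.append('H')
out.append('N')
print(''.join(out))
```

Execution trace: 'Z' (try body) → 'J' (try body, no exception) → 'N' (after the try/except). Output: ZJN

Answer: ZJN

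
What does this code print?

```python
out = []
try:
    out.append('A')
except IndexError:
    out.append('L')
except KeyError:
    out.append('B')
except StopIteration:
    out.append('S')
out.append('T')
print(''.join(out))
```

Execution trace: 'A' (try body, no exception) → 'T' (after the try/except). Output: AT

Answer: AT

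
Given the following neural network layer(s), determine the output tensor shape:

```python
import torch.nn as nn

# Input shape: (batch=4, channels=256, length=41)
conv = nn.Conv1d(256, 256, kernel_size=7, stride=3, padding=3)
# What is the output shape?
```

Input: (4, 256, 41) -> Output: (4, 256, 14)

Answer: (4, 256, 14)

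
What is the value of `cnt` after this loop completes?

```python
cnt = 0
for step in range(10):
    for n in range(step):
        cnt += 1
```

Triangle number: 0+1+2+...+9
`cnt` takes the values: 0 → 1 → 2 → 3 → 4 → 5 → 6 → 7 → 8 → 9 → 10 → 11 → 12 → 13 → 14 → 15 → 16 → 17 → 18 → 19 → 20 → 21 → 22 → 23 → 24 → 25 → 26 → 27 → 28 → 29 → … → 41 → 42 → 43 → 44 → 45

Answer: 45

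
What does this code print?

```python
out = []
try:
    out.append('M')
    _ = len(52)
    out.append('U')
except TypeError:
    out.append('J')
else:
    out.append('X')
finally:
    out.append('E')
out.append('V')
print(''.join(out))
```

Execution trace: 'M' (try body) → 'J' (except TypeError) → 'E' (finally) → 'V' (after the try/except). Output: MJEV

Answer: MJEV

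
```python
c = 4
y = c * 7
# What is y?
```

Trace:
`c = 4` → c = 4
`y = c * 7` → y = 28
So y = 28

Answer: 28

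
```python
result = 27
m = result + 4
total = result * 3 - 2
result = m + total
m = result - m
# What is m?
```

Trace:
`result = 27` → result = 27
`m = result + 4` → m = 31
`total = result * 3 - 2` → total = 79
`result = m + total` → result = 110
`m = result - m` → m = 79
So m = 79

Answer: 79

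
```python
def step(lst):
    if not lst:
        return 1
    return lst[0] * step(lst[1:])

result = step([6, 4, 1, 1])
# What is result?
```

Product over [6, 4, 1, 1] = 6 * 4 * 1 * 1 = 24

Answer: 24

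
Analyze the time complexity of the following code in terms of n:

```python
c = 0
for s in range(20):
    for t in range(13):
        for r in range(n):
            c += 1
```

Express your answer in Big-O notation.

Each loop level contributes: 1 × 1 × n. Multiplying the contributions gives O(n).

Answer: O(n)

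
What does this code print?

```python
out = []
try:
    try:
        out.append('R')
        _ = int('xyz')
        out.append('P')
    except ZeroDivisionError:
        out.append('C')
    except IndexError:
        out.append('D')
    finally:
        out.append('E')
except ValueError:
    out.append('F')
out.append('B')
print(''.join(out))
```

Execution trace: 'R' (try body) → 'E' (finally) → 'F' (outer except ValueError) → 'B' (after the try/except). Output: REFB

Answer: REFB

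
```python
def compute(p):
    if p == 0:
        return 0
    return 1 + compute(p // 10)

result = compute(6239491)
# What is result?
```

Count of digits of 6239491: 7

Answer: 7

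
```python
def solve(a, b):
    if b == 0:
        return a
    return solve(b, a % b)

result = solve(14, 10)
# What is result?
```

solve(14, 10) -> solve(10, 4) -> solve(4, 2) -> solve(2, 0) -> 2

Answer: 2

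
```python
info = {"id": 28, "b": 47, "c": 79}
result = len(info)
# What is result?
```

Trace:
`info = {"id": 28, "b": 47, "c": 79}` → info = {'id': 28, 'b': 47, 'c': 79}
`result = len(info)` → result = 3
So result = 3

Answer: 3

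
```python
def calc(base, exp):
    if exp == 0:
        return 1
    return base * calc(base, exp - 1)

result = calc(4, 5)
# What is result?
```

calc(4, 5) = 4 * 4 * 4 * 4 * 4 = 1024

Answer: 1024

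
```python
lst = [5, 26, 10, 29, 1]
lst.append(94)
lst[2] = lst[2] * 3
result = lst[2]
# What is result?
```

Trace:
`lst = [5, 26, 10, 29, 1]` → lst = [5, 26, 10, 29, 1]
`lst.append(94)` → lst = [5, 26, 10, 29, 1, 94]
`lst[2] = lst[2] * 3` → lst = [5, 26, 30, 29, 1, 94]
`result = lst[2]` → result = 30
So result = 30

Answer: 30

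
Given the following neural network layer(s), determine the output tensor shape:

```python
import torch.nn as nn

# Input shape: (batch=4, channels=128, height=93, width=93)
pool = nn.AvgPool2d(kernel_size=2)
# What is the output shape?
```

Input: (4, 128, 93, 93) -> Output: (4, 128, 46, 46)

Answer: (4, 128, 46, 46)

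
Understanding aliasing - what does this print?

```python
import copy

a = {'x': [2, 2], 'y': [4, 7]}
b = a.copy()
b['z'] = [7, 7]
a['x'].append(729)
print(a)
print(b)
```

Key concept: shallow copy of dict with mutable values.
Step by step:
`a = {'x': [2, 2], 'y': [4, 7]}` → a = {'x': [2, 2], 'y': [4, 7]}
`b = a.copy()` → b = {'x': [2, 2], 'y': [4, 7]}
`b['z'] = [7, 7]` → b = {'x': [2, 2], 'y': [4, 7], 'z': [7, 7]}
`a['x'].append(729)` → a = {'x': [2, 2, 729], 'y': [4, 7]}; b = {'x': [2, 2, 729], 'y': [4, 7], 'z': [7, 7]}
`print(a)` → prints {'x': [2, 2, 729], 'y': [4, 7]}
`print(b)` → prints {'x': [2, 2, 729], 'y': [4, 7], 'z': [7, 7]}

Answer:
{'x': [2, 2, 729], 'y': [4, 7]}
{'x': [2, 2, 729], 'y': [4, 7], 'z': [7, 7]}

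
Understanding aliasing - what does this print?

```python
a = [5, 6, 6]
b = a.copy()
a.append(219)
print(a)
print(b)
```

Key concept: list.copy() creates independent copy.
Step by step:
`a = [5, 6, 6]` → a = [5, 6, 6]
`b = a.copy()` → b = [5, 6, 6]
`a.append(219)` → a = [5, 6, 6, 219]
`print(a)` → prints [5, 6, 6, 219]
`print(b)` → prints [5, 6, 6]

Answer:
[5, 6, 6, 219]
[5, 6, 6]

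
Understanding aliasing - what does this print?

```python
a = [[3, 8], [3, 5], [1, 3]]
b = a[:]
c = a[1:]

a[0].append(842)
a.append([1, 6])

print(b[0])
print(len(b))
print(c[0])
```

Key concept: slice with nested mutation.
Step by step:
`a = [[3, 8], [3, 5], [1, 3]]` → a = [[3, 8], [3, 5], [1, 3]]
`b = a[:]` → b = [[3, 8], [3, 5], [1, 3]]
`c = a[1:]` → c = [[3, 5], [1, 3]]
`a[0].append(842)` → a = [[3, 8, 842], [3, 5], [1, 3]]; b = [[3, 8, 842], [3, 5], [1, 3]]
`a.append([1, 6])` → a = [[3, 8, 842], [3, 5], [1, 3], [1, 6]]
`print(b[0])` → prints [3, 8, 842]
`print(len(b))` → prints 3
`print(c[0])` → prints [3, 5]

Answer:
[3, 8, 842]
3
[3, 5]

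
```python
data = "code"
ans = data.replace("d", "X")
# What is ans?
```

Trace:
`data = "code"` → data = 'code'
`ans = data.replace("d", "X")` → ans = 'coXe'
So ans = 'coXe'

Answer: 'coXe'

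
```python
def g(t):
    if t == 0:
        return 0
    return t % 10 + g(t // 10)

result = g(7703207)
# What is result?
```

Sum of digits of 7703207: 7 + 0 + 2 + 3 + 0 + 7 + 7 = 26

Answer: 26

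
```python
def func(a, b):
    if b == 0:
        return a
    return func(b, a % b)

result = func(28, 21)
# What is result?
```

func(28, 21) -> func(21, 7) -> func(7, 0) -> 7

Answer: 7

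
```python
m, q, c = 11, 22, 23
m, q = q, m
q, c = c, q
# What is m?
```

Trace:
`m, q, c = 11, 22, 23` → m = 11; q = 22; c = 23
`m, q = q, m` → m = 22; q = 11
`q, c = c, q` → q = 23; c = 11
So m = 22

Answer: 22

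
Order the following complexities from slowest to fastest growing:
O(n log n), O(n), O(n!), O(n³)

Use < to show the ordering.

Ordered by growth rate: O(n) < O(n log n) < O(n³) < O(n!)

Answer: O(n) < O(n log n) < O(n³) < O(n!)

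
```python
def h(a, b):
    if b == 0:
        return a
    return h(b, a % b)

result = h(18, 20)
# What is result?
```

h(18, 20) -> h(20, 18) -> h(18, 2) -> h(2, 0) -> 2

Answer: 2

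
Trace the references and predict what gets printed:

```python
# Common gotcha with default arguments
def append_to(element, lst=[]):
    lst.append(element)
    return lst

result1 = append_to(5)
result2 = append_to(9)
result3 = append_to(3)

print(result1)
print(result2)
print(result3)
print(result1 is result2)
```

Key concept: mutable default argument gotcha.
Step by step:
`result1 = append_to(5)` → result1 = [5]
`result2 = append_to(9)` → result1 = [5, 9] (same object as result2); result2 = [5, 9] (same object as result1)
`result3 = append_to(3)` → result1 = [5, 9, 3] (same object as result2, result3); result2 = [5, 9, 3] (same object as result1, result3); result3 = [5, 9, 3] (same object as result1, result2)
`print(result1)` → prints [5, 9, 3]
`print(result2)` → prints [5, 9, 3]
`print(result3)` → prints [5, 9, 3]
`print(result1 is result2)` → prints True

Answer:
[5, 9, 3]
[5, 9, 3]
[5, 9, 3]
True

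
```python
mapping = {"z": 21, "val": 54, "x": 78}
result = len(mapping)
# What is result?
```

Trace:
`mapping = {"z": 21, "val": 54, "x": 78}` → mapping = {'z': 21, 'val': 54, 'x': 78}
`result = len(mapping)` → result = 3
So result = 3

Answer: 3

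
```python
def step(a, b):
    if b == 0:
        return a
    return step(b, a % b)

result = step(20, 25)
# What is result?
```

step(20, 25) -> step(25, 20) -> step(20, 5) -> step(5, 0) -> 5

Answer: 5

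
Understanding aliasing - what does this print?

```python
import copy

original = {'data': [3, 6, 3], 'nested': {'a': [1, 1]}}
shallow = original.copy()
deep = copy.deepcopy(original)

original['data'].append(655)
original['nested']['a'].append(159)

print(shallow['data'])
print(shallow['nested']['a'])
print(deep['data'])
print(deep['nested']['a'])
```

Key concept: comparing shallow vs deep copy.
Step by step:
`original = {'data': [3, 6, 3], 'nested': {'a': [1, 1]}}` → original = {'data': [3, 6, 3], 'nested': {'a': [1, 1]}}
`shallow = original.copy()` → shallow = {'data': [3, 6, 3], 'nested': {'a': [1, 1]}}
`deep = copy.deepcopy(original)` → deep = {'data': [3, 6, 3], 'nested': {'a': [1, 1]}}
`original['data'].append(655)` → original = {'data': [3, 6, 3, 655], 'nested': {'a': [1, 1]}}; shallow = {'data': [3, 6, 3, 655], 'nested': {'a': [1, 1]}}
`original['nested']['a'].append(159)` → original = {'data': [3, 6, 3, 655], 'nested': {'a': [1, 1, 159]}}; shallow = {'data': [3, 6, 3, 655], 'nested': {'a': [1, 1, 159]}}
`print(shallow['data'])` → prints [3, 6, 3, 655]
`print(shallow['nested']['a'])` → prints [1, 1, 159]
`print(deep['data'])` → prints [3, 6, 3]
`print(deep['nested']['a'])` → prints [1, 1]

Answer:
[3, 6, 3, 655]
[1, 1, 159]
[3, 6, 3]
[1, 1]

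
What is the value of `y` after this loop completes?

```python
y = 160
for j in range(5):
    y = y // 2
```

Halve 5 times: 160 // 2^5 = 5
`y` takes the values: 160 → 80 → 40 → 20 → 10 → 5

Answer: 5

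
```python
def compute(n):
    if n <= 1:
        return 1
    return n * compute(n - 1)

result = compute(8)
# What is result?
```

compute(8) = 8 * 7 * 6 * 5 * 4 * 3 * 2 * 1 = 40320

Answer: 40320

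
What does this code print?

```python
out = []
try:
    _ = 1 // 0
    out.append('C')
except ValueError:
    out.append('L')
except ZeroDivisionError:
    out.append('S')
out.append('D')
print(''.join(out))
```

Execution trace: 'S' (except ZeroDivisionError) → 'D' (after the try/except). Output: SD

Answer: SD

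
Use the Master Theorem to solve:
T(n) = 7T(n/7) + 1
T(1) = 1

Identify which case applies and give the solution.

a=7, b=7, f(n)=1. log_7(7) = 1. Since c=0 < 1, Case 1 applies: T(n) = Θ(n^log_b(a)) = O(n).

Answer: O(n) - Case 1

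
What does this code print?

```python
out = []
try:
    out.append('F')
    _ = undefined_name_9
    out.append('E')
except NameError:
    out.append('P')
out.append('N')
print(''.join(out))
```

Execution trace: 'F' (try body) → 'P' (except NameError) → 'N' (after the try/except). Output: FPN

Answer: FPN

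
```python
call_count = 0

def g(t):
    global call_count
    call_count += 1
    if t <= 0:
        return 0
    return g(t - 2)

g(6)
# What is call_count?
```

Linear recursion stepping by 2: 4 calls from t=6 down to ≤0.

Answer: 4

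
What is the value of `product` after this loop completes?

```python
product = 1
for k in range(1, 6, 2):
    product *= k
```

Product of 1, 3, 5, ... up to 5
`product` takes the values: 1 → 3 → 15

Answer: 15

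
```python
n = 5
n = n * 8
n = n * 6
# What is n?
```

Trace:
`n = 5` → n = 5
`n = n * 8` → n = 40
`n = n * 6` → n = 240
So n = 240

Answer: 240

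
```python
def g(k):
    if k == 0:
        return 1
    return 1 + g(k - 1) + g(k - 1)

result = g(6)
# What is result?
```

g(k) = 1 + 2·g(k-1), g(0)=1. Closed form: (1+1)·2^6 - 1 = 127.

Answer: 127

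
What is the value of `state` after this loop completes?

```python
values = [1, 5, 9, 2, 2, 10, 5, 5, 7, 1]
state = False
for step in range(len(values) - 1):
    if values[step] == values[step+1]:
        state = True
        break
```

Check consecutive duplicates in [1, 5, 9, 2, 2, 10, 5, 5, 7, 1]
`state` takes the values: False → True

Answer: True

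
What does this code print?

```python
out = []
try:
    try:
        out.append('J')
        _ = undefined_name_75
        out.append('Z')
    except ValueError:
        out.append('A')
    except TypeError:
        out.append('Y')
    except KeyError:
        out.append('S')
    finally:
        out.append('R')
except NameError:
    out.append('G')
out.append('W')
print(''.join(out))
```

Execution trace: 'J' (try body) → 'R' (finally) → 'G' (outer except NameError) → 'W' (after the try/except). Output: JRGW

Answer: JRGW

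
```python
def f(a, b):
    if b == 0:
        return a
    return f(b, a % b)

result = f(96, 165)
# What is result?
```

f(96, 165) -> f(165, 96) -> f(96, 69) -> f(69, 27) -> f(27, 15) -> f(15, 12) -> f(12, 3) -> f(3, 0) -> 3

Answer: 3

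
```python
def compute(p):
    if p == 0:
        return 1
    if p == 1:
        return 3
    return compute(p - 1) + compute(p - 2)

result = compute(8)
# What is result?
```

Build up from base cases: compute(0)=1, compute(1)=3, compute(2)=4, compute(3)=7, compute(4)=11, compute(5)=18, compute(6)=29, ..., compute(8)=76

Answer: 76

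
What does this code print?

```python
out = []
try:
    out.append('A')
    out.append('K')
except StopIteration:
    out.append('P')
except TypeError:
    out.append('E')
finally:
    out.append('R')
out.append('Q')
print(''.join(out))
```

Execution trace: 'A' (try body) → 'K' (try body, no exception) → 'R' (finally) → 'Q' (after the try/except). Output: AKRQ

Answer: AKRQ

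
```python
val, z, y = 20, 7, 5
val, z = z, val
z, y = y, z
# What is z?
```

Trace:
`val, z, y = 20, 7, 5` → val = 20; z = 7; y = 5
`val, z = z, val` → val = 7; z = 20
`z, y = y, z` → z = 5; y = 20
So z = 5

Answer: 5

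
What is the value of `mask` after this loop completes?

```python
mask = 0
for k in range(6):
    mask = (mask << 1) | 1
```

Build 6 consecutive 1-bits: 0b111111
`mask` takes the values: 0 → 1 → 3 → 7 → 15 → 31 → 63

Answer: 63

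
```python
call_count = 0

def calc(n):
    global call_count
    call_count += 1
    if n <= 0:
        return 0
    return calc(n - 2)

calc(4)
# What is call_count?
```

Linear recursion stepping by 2: 3 calls from n=4 down to ≤0.

Answer: 3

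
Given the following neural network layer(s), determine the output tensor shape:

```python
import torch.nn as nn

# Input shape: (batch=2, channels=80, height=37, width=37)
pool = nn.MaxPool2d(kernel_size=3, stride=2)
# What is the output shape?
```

Input: (2, 80, 37, 37) -> Output: (2, 80, 18, 18)

Answer: (2, 80, 18, 18)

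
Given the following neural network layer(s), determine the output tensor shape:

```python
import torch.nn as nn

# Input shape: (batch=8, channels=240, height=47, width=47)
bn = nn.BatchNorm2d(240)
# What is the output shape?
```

Input: (8, 240, 47, 47) -> Output: (8, 240, 47, 47)

Answer: (8, 240, 47, 47)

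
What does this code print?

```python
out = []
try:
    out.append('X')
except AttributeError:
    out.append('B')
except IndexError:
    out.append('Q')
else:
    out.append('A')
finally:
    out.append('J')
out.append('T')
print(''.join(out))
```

Execution trace: 'X' (try body, no exception) → 'A' (else) → 'J' (finally) → 'T' (after the try/except). Output: XAJT

Answer: XAJT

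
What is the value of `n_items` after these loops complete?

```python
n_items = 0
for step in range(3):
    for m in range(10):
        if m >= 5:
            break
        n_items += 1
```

Inner breaks at 5, outer runs 3 times
`n_items` takes the values: 0 → 1 → 2 → 3 → 4 → 5 → 6 → 7 → 8 → 9 → 10 → 11 → 12 → 13 → 14 → 15

Answer: 15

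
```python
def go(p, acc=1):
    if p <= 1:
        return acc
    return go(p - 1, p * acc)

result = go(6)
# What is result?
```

Accumulator trace (n, acc): (6, 1) -> (5, 6) -> (4, 30) -> (3, 120) -> (2, 360) -> (1, 720) -> return 720

Answer: 720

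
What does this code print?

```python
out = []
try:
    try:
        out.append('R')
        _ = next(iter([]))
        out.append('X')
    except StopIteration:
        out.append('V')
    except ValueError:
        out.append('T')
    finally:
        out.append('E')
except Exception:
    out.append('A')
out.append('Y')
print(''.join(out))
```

Execution trace: 'R' (inner try body) → 'V' (inner except StopIteration) → 'E' (inner finally) → 'Y' (after the try/except). Output: RVEY

Answer: RVEY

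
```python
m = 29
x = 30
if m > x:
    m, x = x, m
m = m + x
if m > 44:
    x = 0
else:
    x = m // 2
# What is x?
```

Trace:
`m = 29` → m = 29
`x = 30` → x = 30
`if m > x: ...` → m > x is False → no variable changes
`m = m + x` → m = 59
`if m > 44: ...` → m > 44 is True → x = 0
So x = 0

Answer: 0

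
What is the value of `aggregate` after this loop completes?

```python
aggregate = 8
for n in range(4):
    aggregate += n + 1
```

Start at 8, add 1 to 4 = 18
`aggregate` takes the values: 8 → 9 → 11 → 14 → 18

Answer: 18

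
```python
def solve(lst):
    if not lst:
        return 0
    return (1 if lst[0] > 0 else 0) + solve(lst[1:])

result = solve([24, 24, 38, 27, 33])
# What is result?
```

Count of positive elements in [24, 24, 38, 27, 33] = 5

Answer: 5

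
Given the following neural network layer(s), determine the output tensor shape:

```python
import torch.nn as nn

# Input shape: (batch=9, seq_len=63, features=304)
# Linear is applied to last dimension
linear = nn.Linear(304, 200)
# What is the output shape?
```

Input: (9, 63, 304) -> Output: (9, 63, 200)

Answer: (9, 63, 200)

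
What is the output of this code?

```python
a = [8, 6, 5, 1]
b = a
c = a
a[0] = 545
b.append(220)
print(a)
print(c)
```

Key concept: multiple aliases.
Step by step:
`a = [8, 6, 5, 1]` → a = [8, 6, 5, 1]
`b = a` → b = [8, 6, 5, 1] (same object as a)
`c = a` → c = [8, 6, 5, 1] (same object as a, b)
`a[0] = 545` → a = [545, 6, 5, 1] (same object as b, c); b = [545, 6, 5, 1] (same object as a, c); c = [545, 6, 5, 1] (same object as a, b)
`b.append(220)` → a = [545, 6, 5, 1, 220] (same object as b, c); b = [545, 6, 5, 1, 220] (same object as a, c); c = [545, 6, 5, 1, 220] (same object as a, b)
`print(a)` → prints [545, 6, 5, 1, 220]
`print(c)` → prints [545, 6, 5, 1, 220]

Answer:
[545, 6, 5, 1, 220]
[545, 6, 5, 1, 220]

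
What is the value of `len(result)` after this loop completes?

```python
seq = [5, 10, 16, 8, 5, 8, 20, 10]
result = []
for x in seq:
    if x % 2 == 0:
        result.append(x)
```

Count even numbers in [5, 10, 16, 8, 5, 8, 20, 10]
`result` takes the values: [] → [10] → [10, 16] → [10, 16, 8] → [10, 16, 8, 8] → [10, 16, 8, 8, 20] → [10, 16, 8, 8, 20, 10]
So `len(result)` = 6

Answer: 6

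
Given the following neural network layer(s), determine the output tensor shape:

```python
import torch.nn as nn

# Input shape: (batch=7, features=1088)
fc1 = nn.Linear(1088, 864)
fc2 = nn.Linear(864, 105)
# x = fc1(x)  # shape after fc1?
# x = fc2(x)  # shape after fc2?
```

Input: (7, 1088) -> after fc1: (7, 864) -> Output: (7, 105)

Answer: (7, 105)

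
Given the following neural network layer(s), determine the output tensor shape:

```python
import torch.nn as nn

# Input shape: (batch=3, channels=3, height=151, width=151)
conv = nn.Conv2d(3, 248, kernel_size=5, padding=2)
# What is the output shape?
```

Input: (3, 3, 151, 151) -> Output: (3, 248, 151, 151)

Answer: (3, 248, 151, 151)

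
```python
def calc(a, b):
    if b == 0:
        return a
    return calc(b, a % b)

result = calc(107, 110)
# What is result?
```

calc(107, 110) -> calc(110, 107) -> calc(107, 3) -> calc(3, 2) -> calc(2, 1) -> calc(1, 0) -> 1

Answer: 1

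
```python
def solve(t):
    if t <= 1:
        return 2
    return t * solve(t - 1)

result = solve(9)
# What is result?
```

solve(9) = 9 * 8 * 7 * 6 * 5 * 4 * 3 * 2 * 2 = 725760

Answer: 725760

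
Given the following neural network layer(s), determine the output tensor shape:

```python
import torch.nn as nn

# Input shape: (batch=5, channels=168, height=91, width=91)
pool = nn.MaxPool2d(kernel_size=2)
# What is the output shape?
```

Input: (5, 168, 91, 91) -> Output: (5, 168, 45, 45)

Answer: (5, 168, 45, 45)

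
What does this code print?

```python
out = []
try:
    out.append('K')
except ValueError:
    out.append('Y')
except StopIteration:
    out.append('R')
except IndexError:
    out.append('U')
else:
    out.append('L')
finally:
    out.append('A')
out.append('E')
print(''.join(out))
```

Execution trace: 'K' (try body, no exception) → 'L' (else) → 'A' (finally) → 'E' (after the try/except). Output: KLAE

Answer: KLAE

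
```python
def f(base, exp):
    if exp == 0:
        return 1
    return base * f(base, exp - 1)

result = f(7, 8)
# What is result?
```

f(7, 8) = 7 * 7 * 7 * 7 * 7 * 7 * 7 * 7 = 5764801

Answer: 5764801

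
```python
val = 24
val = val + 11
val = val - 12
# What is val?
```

Trace:
`val = 24` → val = 24
`val = val + 11` → val = 35
`val = val - 12` → val = 23
So val = 23

Answer: 23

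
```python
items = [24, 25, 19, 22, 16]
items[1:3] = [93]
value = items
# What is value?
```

Trace:
`items = [24, 25, 19, 22, 16]` → items = [24, 25, 19, 22, 16]
`items[1:3] = [93]` → items = [24, 93, 22, 16]
`value = items` → value = [24, 93, 22, 16]
So value = [24, 93, 22, 16]

Answer: [24, 93, 22, 16]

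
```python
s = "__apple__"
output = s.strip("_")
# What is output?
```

Trace:
`s = "__apple__"` → s = '__apple__'
`output = s.strip("_")` → output = 'apple'
So output = 'apple'

Answer: 'apple'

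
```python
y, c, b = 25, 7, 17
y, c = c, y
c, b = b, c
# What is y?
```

Trace:
`y, c, b = 25, 7, 17` → y = 25; c = 7; b = 17
`y, c = c, y` → y = 7; c = 25
`c, b = b, c` → c = 17; b = 25
So y = 7

Answer: 7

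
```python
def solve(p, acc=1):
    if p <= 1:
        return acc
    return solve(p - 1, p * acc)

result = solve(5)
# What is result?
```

Accumulator trace (n, acc): (5, 1) -> (4, 5) -> (3, 20) -> (2, 60) -> (1, 120) -> return 120

Answer: 120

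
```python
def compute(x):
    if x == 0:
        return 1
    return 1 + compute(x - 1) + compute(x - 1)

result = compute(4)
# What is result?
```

compute(x) = 1 + 2·compute(x-1), compute(0)=1. Closed form: (1+1)·2^4 - 1 = 31.

Answer: 31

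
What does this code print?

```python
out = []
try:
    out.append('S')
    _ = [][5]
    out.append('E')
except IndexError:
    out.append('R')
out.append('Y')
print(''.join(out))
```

Execution trace: 'S' (try body) → 'R' (except IndexError) → 'Y' (after the try/except). Output: SRY

Answer: SRY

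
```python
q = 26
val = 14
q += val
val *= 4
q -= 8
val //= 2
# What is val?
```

Trace:
`q = 26` → q = 26
`val = 14` → val = 14
`q += val` → q = 40
`val *= 4` → val = 56
`q -= 8` → q = 32
`val //= 2` → val = 28
So val = 28

Answer: 28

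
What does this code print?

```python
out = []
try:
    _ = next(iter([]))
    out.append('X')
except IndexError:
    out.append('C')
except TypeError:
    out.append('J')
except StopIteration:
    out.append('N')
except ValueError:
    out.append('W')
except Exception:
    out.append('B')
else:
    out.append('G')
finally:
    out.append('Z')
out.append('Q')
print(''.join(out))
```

Execution trace: 'N' (except StopIteration) → 'Z' (finally) → 'Q' (after the try/except). Output: NZQ

Answer: NZQ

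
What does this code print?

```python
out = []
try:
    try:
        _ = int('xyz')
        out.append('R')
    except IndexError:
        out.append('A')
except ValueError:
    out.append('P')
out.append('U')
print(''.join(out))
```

Execution trace: 'P' (outer except ValueError) → 'U' (after the try/except). Output: PU

Answer: PU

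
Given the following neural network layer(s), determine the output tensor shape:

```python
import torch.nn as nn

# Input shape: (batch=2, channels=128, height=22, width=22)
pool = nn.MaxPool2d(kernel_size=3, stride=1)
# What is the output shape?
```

Input: (2, 128, 22, 22) -> Output: (2, 128, 20, 20)

Answer: (2, 128, 20, 20)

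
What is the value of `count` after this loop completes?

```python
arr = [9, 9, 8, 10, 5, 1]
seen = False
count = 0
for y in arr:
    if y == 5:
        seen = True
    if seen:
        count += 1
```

Count elements after first 5 in [9, 9, 8, 10, 5, 1]
`count` takes the values: 0 → 1 → 2

Answer: 2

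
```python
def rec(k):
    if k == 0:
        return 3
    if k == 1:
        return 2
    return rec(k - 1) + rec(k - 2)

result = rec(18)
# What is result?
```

Build up from base cases: rec(0)=3, rec(1)=2, rec(2)=5, rec(3)=7, rec(4)=12, rec(5)=19, rec(6)=31, ..., rec(18)=9959

Answer: 9959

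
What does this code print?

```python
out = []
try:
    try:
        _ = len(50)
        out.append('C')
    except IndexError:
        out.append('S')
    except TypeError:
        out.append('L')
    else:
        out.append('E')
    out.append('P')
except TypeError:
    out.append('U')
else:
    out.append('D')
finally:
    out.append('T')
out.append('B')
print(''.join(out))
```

Execution trace: 'L' (inner except TypeError) → 'P' (try body, no exception) → 'D' (else) → 'T' (finally) → 'B' (after the try/except). Output: LPDTB

Answer: LPDTB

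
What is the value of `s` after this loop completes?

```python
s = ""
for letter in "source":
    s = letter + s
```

Reverse 'source'
`s` takes the values: "" → "s" → "os" → "uos" → "ruos" → "cruos" → "ecruos"

Answer: "ecruos"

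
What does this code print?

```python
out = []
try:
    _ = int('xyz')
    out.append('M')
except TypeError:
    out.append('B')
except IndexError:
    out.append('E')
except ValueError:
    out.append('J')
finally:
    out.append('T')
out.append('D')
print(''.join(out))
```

Execution trace: 'J' (except ValueError) → 'T' (finally) → 'D' (after the try/except). Output: JTD

Answer: JTD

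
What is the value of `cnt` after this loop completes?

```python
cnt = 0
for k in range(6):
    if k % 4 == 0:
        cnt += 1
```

Count numbers divisible by 4 in range(6)
`cnt` takes the values: 0 → 1 → 2

Answer: 2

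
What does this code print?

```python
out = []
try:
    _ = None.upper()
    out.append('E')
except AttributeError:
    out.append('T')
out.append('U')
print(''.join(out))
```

Execution trace: 'T' (except AttributeError) → 'U' (after the try/except). Output: TU

Answer: TU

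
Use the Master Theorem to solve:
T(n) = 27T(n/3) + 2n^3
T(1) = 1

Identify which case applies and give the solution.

a=27, b=3, f(n)=2n^3. log_3(27) = 3. Since c=3 = 3, Case 2 applies: T(n) = Θ(n^log_b(a) · log n) = O(n^3 log n).

Answer: O(n^3 log n) - Case 2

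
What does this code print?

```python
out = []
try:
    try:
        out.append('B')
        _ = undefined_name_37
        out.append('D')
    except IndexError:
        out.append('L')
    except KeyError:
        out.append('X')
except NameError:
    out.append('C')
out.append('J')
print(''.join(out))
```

Execution trace: 'B' (inner try body) → 'C' (outer except NameError) → 'J' (after the try/except). Output: BCJ

Answer: BCJ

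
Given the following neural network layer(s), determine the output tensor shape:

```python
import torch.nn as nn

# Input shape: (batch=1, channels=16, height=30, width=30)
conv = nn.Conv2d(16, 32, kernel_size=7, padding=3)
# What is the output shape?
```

Input: (1, 16, 30, 30) -> Output: (1, 32, 30, 30)

Answer: (1, 32, 30, 30)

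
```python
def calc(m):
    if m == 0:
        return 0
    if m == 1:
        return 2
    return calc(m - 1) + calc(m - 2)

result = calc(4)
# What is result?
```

Build up from base cases: calc(0)=0, calc(1)=2, calc(2)=2, calc(3)=4, calc(4)=6

Answer: 6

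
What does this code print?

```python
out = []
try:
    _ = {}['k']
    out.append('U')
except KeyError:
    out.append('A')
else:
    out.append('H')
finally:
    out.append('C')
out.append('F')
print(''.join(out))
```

Execution trace: 'A' (except KeyError) → 'C' (finally) → 'F' (after the try/except). Output: ACF

Answer: ACF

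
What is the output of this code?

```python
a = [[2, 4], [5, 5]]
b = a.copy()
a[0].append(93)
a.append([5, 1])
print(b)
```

Key concept: shallow copy with nested lists.
Step by step:
`a = [[2, 4], [5, 5]]` → a = [[2, 4], [5, 5]]
`b = a.copy()` → b = [[2, 4], [5, 5]]
`a[0].append(93)` → a = [[2, 4, 93], [5, 5]]; b = [[2, 4, 93], [5, 5]]
`a.append([5, 1])` → a = [[2, 4, 93], [5, 5], [5, 1]]
`print(b)` → prints [[2, 4, 93], [5, 5]]

Answer: [[2, 4, 93], [5, 5]]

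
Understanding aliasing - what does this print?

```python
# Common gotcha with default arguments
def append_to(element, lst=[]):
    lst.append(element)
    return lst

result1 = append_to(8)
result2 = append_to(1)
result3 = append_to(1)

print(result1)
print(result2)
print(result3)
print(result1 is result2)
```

Key concept: mutable default argument gotcha.
Step by step:
`result1 = append_to(8)` → result1 = [8]
`result2 = append_to(1)` → result1 = [8, 1] (same object as result2); result2 = [8, 1] (same object as result1)
`result3 = append_to(1)` → result1 = [8, 1, 1] (same object as result2, result3); result2 = [8, 1, 1] (same object as result1, result3); result3 = [8, 1, 1] (same object as result1, result2)
`print(result1)` → prints [8, 1, 1]
`print(result2)` → prints [8, 1, 1]
`print(result3)` → prints [8, 1, 1]
`print(result1 is result2)` → prints True

Answer:
[8, 1, 1]
[8, 1, 1]
[8, 1, 1]
True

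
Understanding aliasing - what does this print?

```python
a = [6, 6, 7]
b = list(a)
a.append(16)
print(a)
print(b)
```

Key concept: list() constructor creates copy.
Step by step:
`a = [6, 6, 7]` → a = [6, 6, 7]
`b = list(a)` → b = [6, 6, 7]
`a.append(16)` → a = [6, 6, 7, 16]
`print(a)` → prints [6, 6, 7, 16]
`print(b)` → prints [6, 6, 7]

Answer:
[6, 6, 7, 16]
[6, 6, 7]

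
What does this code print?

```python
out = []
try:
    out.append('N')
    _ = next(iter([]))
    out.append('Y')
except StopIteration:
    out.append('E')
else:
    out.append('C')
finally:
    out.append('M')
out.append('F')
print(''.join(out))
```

Execution trace: 'N' (try body) → 'E' (except StopIteration) → 'M' (finally) → 'F' (after the try/except). Output: NEMF

Answer: NEMF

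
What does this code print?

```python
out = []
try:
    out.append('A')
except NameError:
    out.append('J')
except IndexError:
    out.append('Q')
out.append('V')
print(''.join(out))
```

Execution trace: 'A' (try body, no exception) → 'V' (after the try/except). Output: AV

Answer: AV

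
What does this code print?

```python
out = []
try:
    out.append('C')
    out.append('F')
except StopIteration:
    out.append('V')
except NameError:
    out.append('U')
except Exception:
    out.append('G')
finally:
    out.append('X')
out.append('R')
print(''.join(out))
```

Execution trace: 'C' (try body) → 'F' (try body, no exception) → 'X' (finally) → 'R' (after the try/except). Output: CFXR

Answer: CFXR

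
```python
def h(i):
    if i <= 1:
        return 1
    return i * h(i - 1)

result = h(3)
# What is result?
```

h(3) = 3 * 2 * 1 = 6

Answer: 6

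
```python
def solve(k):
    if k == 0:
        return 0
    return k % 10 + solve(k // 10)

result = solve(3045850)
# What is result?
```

Sum of digits of 3045850: 0 + 5 + 8 + 5 + 4 + 0 + 3 = 25

Answer: 25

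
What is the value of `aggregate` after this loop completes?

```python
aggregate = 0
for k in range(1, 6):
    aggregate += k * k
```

Sum of squares 1² to 5² = 55
`aggregate` takes the values: 0 → 1 → 5 → 14 → 30 → 55

Answer: 55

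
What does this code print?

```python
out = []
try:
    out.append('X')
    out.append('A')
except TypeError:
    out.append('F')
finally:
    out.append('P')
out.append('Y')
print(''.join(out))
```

Execution trace: 'X' (try body) → 'A' (try body, no exception) → 'P' (finally) → 'Y' (after the try/except). Output: XAPY

Answer: XAPY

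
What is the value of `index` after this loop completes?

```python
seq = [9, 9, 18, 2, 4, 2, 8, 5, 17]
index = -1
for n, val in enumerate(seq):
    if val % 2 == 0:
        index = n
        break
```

First even number index in [9, 9, 18, 2, 4, 2, 8, 5, 17]
`index` takes the values: -1 → 2

Answer: 2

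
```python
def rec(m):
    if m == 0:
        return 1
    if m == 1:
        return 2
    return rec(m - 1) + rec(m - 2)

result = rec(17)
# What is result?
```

Build up from base cases: rec(0)=1, rec(1)=2, rec(2)=3, rec(3)=5, rec(4)=8, rec(5)=13, rec(6)=21, ..., rec(17)=4181

Answer: 4181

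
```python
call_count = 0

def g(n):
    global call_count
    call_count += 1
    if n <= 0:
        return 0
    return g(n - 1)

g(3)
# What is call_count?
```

Linear recursion stepping by 1: 4 calls from n=3 down to ≤0.

Answer: 4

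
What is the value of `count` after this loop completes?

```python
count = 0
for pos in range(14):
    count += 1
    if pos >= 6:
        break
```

Loop breaks when pos reaches 6, count is 7
`count` takes the values: 0 → 1 → 2 → 3 → 4 → 5 → 6 → 7

Answer: 7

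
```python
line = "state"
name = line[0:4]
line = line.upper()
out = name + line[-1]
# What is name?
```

Trace:
`line = "state"` → line = 'state'
`name = line[0:4]` → name = 'stat'
`line = line.upper()` → line = 'STATE'
`out = name + line[-1]` → out = 'statE'
So name = 'stat'

Answer: 'stat'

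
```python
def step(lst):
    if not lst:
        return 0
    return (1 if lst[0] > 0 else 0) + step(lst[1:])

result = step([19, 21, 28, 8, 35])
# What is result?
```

Count of positive elements in [19, 21, 28, 8, 35] = 5

Answer: 5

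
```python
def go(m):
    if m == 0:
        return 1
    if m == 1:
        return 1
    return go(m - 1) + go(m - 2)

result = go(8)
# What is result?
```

Build up from base cases: go(0)=1, go(1)=1, go(2)=2, go(3)=3, go(4)=5, go(5)=8, go(6)=13, ..., go(8)=34

Answer: 34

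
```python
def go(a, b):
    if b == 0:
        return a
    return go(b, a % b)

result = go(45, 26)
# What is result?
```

go(45, 26) -> go(26, 19) -> go(19, 7) -> go(7, 5) -> go(5, 2) -> go(2, 1) -> go(1, 0) -> 1

Answer: 1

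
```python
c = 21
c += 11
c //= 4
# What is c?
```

Trace:
`c = 21` → c = 21
`c += 11` → c = 32
`c //= 4` → c = 8
So c = 8

Answer: 8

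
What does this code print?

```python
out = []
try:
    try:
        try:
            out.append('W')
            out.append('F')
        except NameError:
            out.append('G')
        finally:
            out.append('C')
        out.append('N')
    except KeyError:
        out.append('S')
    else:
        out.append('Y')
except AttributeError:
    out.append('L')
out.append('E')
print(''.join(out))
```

Execution trace: 'W' (inner try body) → 'F' (inner try body, no exception) → 'C' (inner finally) → 'N' (try body, no exception) → 'Y' (else) → 'E' (after the try/except). Output: WFCNYE

Answer: WFCNYE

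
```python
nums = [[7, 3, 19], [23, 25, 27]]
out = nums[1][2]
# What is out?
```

Trace:
`nums = [[7, 3, 19], [23, 25, 27]]` → nums = [[7, 3, 19], [23, 25, 27]]
`out = nums[1][2]` → out = 27
So out = 27

Answer: 27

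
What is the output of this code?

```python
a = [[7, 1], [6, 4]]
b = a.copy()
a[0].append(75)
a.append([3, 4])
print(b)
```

Key concept: shallow copy with nested lists.
Step by step:
`a = [[7, 1], [6, 4]]` → a = [[7, 1], [6, 4]]
`b = a.copy()` → b = [[7, 1], [6, 4]]
`a[0].append(75)` → a = [[7, 1, 75], [6, 4]]; b = [[7, 1, 75], [6, 4]]
`a.append([3, 4])` → a = [[7, 1, 75], [6, 4], [3, 4]]
`print(b)` → prints [[7, 1, 75], [6, 4]]

Answer: [[7, 1, 75], [6, 4]]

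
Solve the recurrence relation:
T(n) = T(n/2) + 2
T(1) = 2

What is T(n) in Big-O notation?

Each step divides n by 2 and adds 2. After log_2(n) steps we reach T(1)=2. So T(n) = 2·log_2(n) + 2 = O(log n).

Answer: O(log n)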